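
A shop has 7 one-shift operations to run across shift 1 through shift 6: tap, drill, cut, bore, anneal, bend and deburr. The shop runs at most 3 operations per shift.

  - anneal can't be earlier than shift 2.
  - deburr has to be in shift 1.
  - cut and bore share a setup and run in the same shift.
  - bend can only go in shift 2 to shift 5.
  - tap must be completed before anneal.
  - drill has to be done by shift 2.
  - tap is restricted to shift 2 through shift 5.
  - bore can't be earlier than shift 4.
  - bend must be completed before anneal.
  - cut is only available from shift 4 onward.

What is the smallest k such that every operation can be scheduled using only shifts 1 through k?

The precedence chain requires at least 2 distinct shifts.
With at most 3 per shift and 7 operations, at least 3 shifts are needed.
cut can't be placed before shift 4, so the schedule must run through at least shift 4.
4 works (last occupied shift: shift 4): for example bend=shift 2, deburr=shift 1, cut=shift 4, drill=shift 1, bore=shift 4, anneal=shift 3, tap=shift 2.

4 shifts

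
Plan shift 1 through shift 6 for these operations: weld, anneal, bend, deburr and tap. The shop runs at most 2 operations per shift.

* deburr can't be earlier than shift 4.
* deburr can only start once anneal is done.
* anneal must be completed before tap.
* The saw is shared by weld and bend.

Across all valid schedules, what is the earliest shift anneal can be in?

Downstream work caps anneal at shift 5.
anneal at shift 1 is achievable: deburr -> shift 4, anneal -> shift 1, tap -> shift 2, weld -> shift 1, bend -> shift 2.

shift 1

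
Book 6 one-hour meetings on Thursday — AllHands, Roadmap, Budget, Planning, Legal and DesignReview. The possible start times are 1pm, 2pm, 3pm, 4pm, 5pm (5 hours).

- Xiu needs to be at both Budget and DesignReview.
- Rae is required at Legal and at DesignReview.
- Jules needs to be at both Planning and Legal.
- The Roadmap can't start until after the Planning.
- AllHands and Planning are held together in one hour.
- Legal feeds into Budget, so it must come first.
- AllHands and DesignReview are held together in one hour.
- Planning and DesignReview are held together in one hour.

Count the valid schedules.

Splitting on AllHands: it can be 1pm (24), 2pm (18), 3pm (12), 4pm (6). Listing each branch's schedules as (Roadmap, Budget, Planning, Legal, DesignReview):
AllHands=1pm: (2pm,3pm,1pm,2pm,1pm) (2pm,4pm,1pm,2pm,1pm) (2pm,4pm,1pm,3pm,1pm) (2pm,5pm,1pm,2pm,1pm) (2pm,5pm,1pm,3pm,1pm) (2pm,5pm,1pm,4pm,1pm) (3pm,3pm,1pm,2pm,1pm) (3pm,4pm,1pm,2pm,1pm) (3pm,4pm,1pm,3pm,1pm) (3pm,5pm,1pm,2pm,1pm) (3pm,5pm,1pm,3pm,1pm) (3pm,5pm,1pm,4pm,1pm) (4pm,3pm,1pm,2pm,1pm) (4pm,4pm,1pm,2pm,1pm) (4pm,4pm,1pm,3pm,1pm) (4pm,5pm,1pm,2pm,1pm) (4pm,5pm,1pm,3pm,1pm) (4pm,5pm,1pm,4pm,1pm) (5pm,3pm,1pm,2pm,1pm) (5pm,4pm,1pm,2pm,1pm) (5pm,4pm,1pm,3pm,1pm) (5pm,5pm,1pm,2pm,1pm) (5pm,5pm,1pm,3pm,1pm) (5pm,5pm,1pm,4pm,1pm) — 24.
AllHands=2pm: (3pm,3pm,2pm,1pm,2pm) (3pm,4pm,2pm,1pm,2pm) (3pm,4pm,2pm,3pm,2pm) (3pm,5pm,2pm,1pm,2pm) (3pm,5pm,2pm,3pm,2pm) (3pm,5pm,2pm,4pm,2pm) (4pm,3pm,2pm,1pm,2pm) (4pm,4pm,2pm,1pm,2pm) (4pm,4pm,2pm,3pm,2pm) (4pm,5pm,2pm,1pm,2pm) (4pm,5pm,2pm,3pm,2pm) (4pm,5pm,2pm,4pm,2pm) (5pm,3pm,2pm,1pm,2pm) (5pm,4pm,2pm,1pm,2pm) (5pm,4pm,2pm,3pm,2pm) (5pm,5pm,2pm,1pm,2pm) (5pm,5pm,2pm,3pm,2pm) (5pm,5pm,2pm,4pm,2pm) — 18.
AllHands=3pm: (4pm,2pm,3pm,1pm,3pm) (4pm,4pm,3pm,1pm,3pm) (4pm,4pm,3pm,2pm,3pm) (4pm,5pm,3pm,1pm,3pm) (4pm,5pm,3pm,2pm,3pm) (4pm,5pm,3pm,4pm,3pm) (5pm,2pm,3pm,1pm,3pm) (5pm,4pm,3pm,1pm,3pm) (5pm,4pm,3pm,2pm,3pm) (5pm,5pm,3pm,1pm,3pm) (5pm,5pm,3pm,2pm,3pm) (5pm,5pm,3pm,4pm,3pm) — 12.
AllHands=4pm: (5pm,2pm,4pm,1pm,4pm) (5pm,3pm,4pm,1pm,4pm) (5pm,3pm,4pm,2pm,4pm) (5pm,5pm,4pm,1pm,4pm) (5pm,5pm,4pm,2pm,4pm) (5pm,5pm,4pm,3pm,4pm) — 6.
Summing: 24 + 18 + 12 + 6 = 60.

60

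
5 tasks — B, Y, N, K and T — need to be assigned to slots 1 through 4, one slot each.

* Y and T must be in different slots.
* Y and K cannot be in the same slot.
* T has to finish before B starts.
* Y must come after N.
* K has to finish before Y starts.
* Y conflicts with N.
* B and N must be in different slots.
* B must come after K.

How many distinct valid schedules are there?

58

Splitting on B: it can be 2 (4), 3 (17), 4 (37). Listing each branch's schedules as (Y, N, K, T):
B=2: (2,1,1,1) (3,1,1,1) (4,1,1,1) (4,3,1,1) — 4.
B=3: (2,1,1,1) (3,1,1,1) (3,1,1,2) (3,1,2,1) (3,1,2,2) (3,2,1,1) (3,2,1,2) (3,2,2,1) (3,2,2,2) (4,1,1,1) (4,1,1,2) (4,1,2,1) (4,1,2,2) (4,2,1,1) (4,2,1,2) (4,2,2,1) (4,2,2,2) — 17.
B=4: (2,1,1,1) (2,1,1,3) (3,1,1,1) (3,1,1,2) (3,1,2,1) (3,1,2,2) (3,2,1,1) (3,2,1,2) (3,2,2,1) (3,2,2,2) (4,1,1,1) (4,1,1,2) (4,1,1,3) (4,1,2,1) (4,1,2,2) (4,1,2,3) (4,1,3,1) (4,1,3,2) (4,1,3,3) (4,2,1,1) (4,2,1,2) (4,2,1,3) (4,2,2,1) (4,2,2,2) (4,2,2,3) (4,2,3,1) (4,2,3,2) (4,2,3,3) (4,3,1,1) (4,3,1,2) (4,3,1,3) (4,3,2,1) (4,3,2,2) (4,3,2,3) (4,3,3,1) (4,3,3,2) (4,3,3,3) — 37.
Summing: 4 + 17 + 37 = 58.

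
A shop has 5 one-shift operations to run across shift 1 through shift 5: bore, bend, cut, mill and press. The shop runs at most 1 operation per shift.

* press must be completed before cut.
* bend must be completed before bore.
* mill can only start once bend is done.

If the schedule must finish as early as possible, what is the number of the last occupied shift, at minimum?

shift 5

The precedence chain requires at least 2 distinct shifts.
With at most 1 per shift and 5 operations, at least 5 shifts are needed.
5 works (last occupied shift: shift 5): for example cut -> shift 4; bend -> shift 1; press -> shift 3; mill -> shift 5; bore -> shift 2.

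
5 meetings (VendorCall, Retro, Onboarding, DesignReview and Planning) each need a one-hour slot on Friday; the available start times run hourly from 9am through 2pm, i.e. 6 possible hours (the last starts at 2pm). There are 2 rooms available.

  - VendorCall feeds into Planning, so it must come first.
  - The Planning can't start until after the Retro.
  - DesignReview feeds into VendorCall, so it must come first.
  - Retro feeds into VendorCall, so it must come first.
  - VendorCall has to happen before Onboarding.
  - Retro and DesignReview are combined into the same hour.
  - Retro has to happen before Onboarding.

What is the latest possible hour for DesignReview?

12pm

Downstream work caps DesignReview at 12pm.
DesignReview at 12pm is achievable: VendorCall=1pm; Onboarding=2pm; Retro=12pm; DesignReview=12pm; Planning=2pm.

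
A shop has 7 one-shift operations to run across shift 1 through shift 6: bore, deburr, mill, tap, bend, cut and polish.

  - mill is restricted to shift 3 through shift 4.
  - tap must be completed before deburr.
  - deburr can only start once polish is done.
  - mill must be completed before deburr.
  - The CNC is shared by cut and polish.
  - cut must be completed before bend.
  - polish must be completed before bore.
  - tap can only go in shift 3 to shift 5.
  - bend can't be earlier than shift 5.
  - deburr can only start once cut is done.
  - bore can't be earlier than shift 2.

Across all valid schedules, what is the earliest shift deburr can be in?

shift 4

Precedence pushes deburr to at least shift 4.
deburr at shift 4 is achievable: cut in shift 2; bore in shift 2; deburr in shift 4; mill in shift 3; tap in shift 3; polish in shift 1; bend in shift 5.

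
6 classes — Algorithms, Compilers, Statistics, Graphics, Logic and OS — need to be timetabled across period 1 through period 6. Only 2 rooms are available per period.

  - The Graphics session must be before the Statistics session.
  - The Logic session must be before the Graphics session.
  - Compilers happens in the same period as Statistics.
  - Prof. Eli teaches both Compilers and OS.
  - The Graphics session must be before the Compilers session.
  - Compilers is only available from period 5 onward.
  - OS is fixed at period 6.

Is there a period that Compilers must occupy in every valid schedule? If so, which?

period 5

Compilers's window is period 5–period 6.
OS is fixed at period 6, and Compilers can't share a period with OS.
So Compilers must be period 5.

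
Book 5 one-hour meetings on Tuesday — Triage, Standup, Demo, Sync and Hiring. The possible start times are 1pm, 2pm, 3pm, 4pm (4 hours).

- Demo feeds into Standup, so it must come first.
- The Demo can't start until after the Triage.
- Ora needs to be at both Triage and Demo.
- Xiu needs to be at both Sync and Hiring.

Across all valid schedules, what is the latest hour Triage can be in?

2pm

Downstream work caps Triage at 2pm.
Triage at 2pm is achievable: Triage in 2pm, Demo in 3pm, Hiring in 2pm, Sync in 1pm, Standup in 4pm.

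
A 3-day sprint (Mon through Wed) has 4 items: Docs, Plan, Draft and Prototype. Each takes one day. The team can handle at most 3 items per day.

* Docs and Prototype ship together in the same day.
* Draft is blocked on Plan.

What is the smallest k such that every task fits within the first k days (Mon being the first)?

The precedence chain requires at least 2 distinct days.
With at most 3 per day and 4 tasks, at least 2 days are needed.
2 works (last occupied day: Tue): for example Prototype in Mon, Draft in Tue, Docs in Mon, Plan in Mon.

2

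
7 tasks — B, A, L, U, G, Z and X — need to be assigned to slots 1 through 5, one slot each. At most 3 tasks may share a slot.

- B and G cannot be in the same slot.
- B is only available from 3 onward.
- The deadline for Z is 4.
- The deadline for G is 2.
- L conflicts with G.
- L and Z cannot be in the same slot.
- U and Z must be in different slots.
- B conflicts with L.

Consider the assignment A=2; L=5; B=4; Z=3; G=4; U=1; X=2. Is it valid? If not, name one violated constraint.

U and Z must be in different slots — holds.
The deadline for Z is 4 — holds.
L and Z cannot be in the same slot — holds.
B is only available from 3 onward — holds.
The deadline for G is 2 — violated.
L conflicts with G — holds.
B and G cannot be in the same slot — violated.
B conflicts with L — holds.
At most 3 tasks may share a slot — holds.

No — it violates: B and G cannot be in the same slot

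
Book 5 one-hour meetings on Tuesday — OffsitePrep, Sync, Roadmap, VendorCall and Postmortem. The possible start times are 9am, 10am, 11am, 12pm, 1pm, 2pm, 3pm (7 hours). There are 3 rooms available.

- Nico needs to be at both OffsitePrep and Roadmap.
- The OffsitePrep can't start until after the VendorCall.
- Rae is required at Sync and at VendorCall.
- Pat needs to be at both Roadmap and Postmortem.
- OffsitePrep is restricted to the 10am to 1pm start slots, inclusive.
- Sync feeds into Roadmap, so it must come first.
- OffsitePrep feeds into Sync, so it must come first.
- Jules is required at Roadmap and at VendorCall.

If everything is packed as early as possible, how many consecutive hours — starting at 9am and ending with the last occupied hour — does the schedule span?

The precedence chain requires at least 4 distinct hours.
With at most 3 per hour and 5 meetings, at least 2 hours are needed.
4 works (last occupied hour: 12pm): for example Postmortem in 9am; Roadmap in 12pm; Sync in 11am; VendorCall in 9am; OffsitePrep in 10am.

4 hours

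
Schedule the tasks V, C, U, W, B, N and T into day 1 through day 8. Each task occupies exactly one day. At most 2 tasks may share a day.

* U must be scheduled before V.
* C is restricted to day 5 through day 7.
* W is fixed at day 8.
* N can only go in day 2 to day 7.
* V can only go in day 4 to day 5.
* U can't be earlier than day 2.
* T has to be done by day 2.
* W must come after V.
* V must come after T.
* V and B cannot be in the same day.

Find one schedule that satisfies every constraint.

B -> day 1; V -> day 4; T -> day 1; C -> day 5; U -> day 2; N -> day 2; W -> day 8

Checking: V(day 4) before W(day 8); T(day 1) before V(day 4); U(day 2) before V(day 4); V(day 4) != B(day 1); N=day 2 in [day 2,day 7]; C=day 5 in [day 5,day 7]; V=day 4 in [day 4,day 5]; W=day 8 in [day 8,day 8]; T=day 1 in [day 1,day 2]; U=day 2 in [day 2,day 8]; max 2 per day (cap 2).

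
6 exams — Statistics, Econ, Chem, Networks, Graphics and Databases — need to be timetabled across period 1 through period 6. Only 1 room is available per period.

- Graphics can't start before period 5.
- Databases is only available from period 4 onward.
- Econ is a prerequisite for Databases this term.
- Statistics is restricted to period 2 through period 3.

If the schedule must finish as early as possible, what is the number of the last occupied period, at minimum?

The precedence chain requires at least 2 distinct periods.
With at most 1 per period and 6 exams, at least 6 periods are needed.
Graphics can't be placed before period 5, so the schedule must run through at least period 5.
6 works (last occupied period: period 6): for example Databases=period 4; Econ=period 1; Chem=period 3; Networks=period 6; Statistics=period 2; Graphics=period 5.

period 6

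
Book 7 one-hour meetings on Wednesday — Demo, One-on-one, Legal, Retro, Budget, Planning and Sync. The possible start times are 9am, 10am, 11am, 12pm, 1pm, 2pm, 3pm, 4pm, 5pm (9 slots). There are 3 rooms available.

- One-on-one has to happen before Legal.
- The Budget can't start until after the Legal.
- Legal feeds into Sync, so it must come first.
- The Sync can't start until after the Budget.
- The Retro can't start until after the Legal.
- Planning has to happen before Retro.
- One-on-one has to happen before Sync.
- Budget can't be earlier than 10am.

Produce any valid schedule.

Demo -> 9am, Planning -> 9am, Sync -> 12pm, Budget -> 11am, Legal -> 10am, One-on-one -> 9am, Retro -> 11am

Checking: One-on-one(9am) before Legal(10am); Planning(9am) before Retro(11am); Budget(11am) before Sync(12pm); Legal(10am) before Sync(12pm); One-on-one(9am) before Sync(12pm); Legal(10am) before Retro(11am); Legal(10am) before Budget(11am); Budget=11am in [10am,5pm]; max 3 per slot (cap 3).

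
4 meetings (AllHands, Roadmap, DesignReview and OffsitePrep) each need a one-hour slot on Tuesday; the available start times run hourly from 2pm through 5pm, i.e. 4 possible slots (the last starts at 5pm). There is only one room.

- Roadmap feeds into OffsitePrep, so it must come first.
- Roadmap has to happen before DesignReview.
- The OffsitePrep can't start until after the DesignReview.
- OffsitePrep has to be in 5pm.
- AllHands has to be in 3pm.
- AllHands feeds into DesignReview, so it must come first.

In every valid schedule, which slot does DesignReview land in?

4pm

AllHands is fixed at 3pm and must come before DesignReview, so DesignReview is at least 4pm.
OffsitePrep is fixed at 5pm and must come after DesignReview, so DesignReview is at most 4pm.
So DesignReview must be 4pm.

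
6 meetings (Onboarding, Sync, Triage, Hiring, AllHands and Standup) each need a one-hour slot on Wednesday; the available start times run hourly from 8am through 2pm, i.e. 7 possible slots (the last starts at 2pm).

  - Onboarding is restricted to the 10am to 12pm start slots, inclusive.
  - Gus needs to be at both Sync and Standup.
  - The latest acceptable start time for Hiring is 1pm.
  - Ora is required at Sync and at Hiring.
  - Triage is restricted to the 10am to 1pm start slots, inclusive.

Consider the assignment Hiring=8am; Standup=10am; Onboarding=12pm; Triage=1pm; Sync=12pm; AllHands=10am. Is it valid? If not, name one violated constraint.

The latest acceptable start time for Hiring is 1pm — holds.
Onboarding is restricted to the 10am to 12pm start slots, inclusive — holds.
Ora is required at Sync and at Hiring — holds.
Gus needs to be at both Sync and Standup — holds.
Triage is restricted to the 10am to 1pm start slots, inclusive — holds.

Yes, all constraints hold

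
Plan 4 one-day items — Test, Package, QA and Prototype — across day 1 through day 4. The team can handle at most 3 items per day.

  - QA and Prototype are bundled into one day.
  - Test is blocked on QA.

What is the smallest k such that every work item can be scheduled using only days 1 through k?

2 days

The precedence chain requires at least 2 distinct days.
With at most 3 per day and 4 work items, at least 2 days are needed.
2 works (last occupied day: day 2): for example Prototype -> day 1; Test -> day 2; QA -> day 1; Package -> day 1.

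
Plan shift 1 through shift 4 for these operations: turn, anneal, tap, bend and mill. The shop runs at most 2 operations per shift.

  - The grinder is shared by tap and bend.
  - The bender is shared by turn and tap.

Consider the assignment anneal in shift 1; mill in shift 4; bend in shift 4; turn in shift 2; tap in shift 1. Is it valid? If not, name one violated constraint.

The bender is shared by turn and tap — holds.
The shop runs at most 2 operations per shift — holds.
The grinder is shared by tap and bend — holds.

Yes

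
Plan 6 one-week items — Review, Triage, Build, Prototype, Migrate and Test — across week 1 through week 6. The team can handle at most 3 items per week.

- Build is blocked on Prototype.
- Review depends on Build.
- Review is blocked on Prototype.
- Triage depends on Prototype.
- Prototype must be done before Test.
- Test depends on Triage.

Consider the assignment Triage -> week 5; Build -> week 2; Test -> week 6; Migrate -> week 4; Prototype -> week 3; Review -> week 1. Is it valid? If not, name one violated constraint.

No — it violates: Review is blocked on Prototype

Build is blocked on Prototype — violated.
Review depends on Build — violated.
Triage depends on Prototype — holds.
Review is blocked on Prototype — violated.
Prototype must be done before Test — holds.
The team can handle at most 3 items per week — holds.
Test depends on Triage — holds.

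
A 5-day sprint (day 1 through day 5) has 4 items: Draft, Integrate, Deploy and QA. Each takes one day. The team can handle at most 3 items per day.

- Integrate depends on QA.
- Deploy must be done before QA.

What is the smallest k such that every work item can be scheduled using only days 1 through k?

3 days

The precedence chain requires at least 3 distinct days.
With at most 3 per day and 4 work items, at least 2 days are needed.
3 works (last occupied day: day 3): for example QA -> day 2, Deploy -> day 1, Integrate -> day 3, Draft -> day 1.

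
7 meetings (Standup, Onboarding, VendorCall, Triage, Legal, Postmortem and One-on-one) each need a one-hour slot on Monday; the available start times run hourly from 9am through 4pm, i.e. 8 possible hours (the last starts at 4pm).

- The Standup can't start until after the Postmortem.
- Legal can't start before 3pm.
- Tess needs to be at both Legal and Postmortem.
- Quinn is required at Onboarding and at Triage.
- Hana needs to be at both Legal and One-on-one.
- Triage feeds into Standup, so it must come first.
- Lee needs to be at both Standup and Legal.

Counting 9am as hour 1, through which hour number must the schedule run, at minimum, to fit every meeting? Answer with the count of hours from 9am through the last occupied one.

The precedence chain requires at least 2 distinct hours.
Legal can't be placed before 3pm — that is hour 7 counting from 9am — so the schedule must run through at least 7 hours.
7 works (last occupied hour: 3pm): for example Onboarding -> 10am; One-on-one -> 9am; VendorCall -> 9am; Standup -> 10am; Triage -> 9am; Legal -> 3pm; Postmortem -> 9am.

7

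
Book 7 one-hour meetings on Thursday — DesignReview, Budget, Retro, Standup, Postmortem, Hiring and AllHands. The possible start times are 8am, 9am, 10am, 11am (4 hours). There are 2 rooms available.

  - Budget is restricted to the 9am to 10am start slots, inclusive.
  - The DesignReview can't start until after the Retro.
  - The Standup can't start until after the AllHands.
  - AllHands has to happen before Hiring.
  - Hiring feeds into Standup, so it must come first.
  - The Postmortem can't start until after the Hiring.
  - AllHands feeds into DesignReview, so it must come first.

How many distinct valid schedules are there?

Splitting on DesignReview: it can be 9am (5), 10am (8), 11am (9). Listing each branch's schedules as (Budget, Retro, Standup, Postmortem, Hiring, AllHands):
DesignReview=9am: (9am,8am,11am,11am,10am,8am) (10am,8am,10am,11am,9am,8am) (10am,8am,11am,10am,9am,8am) (10am,8am,11am,11am,9am,8am) (10am,8am,11am,11am,10am,8am) — 5.
DesignReview=10am: (9am,8am,10am,11am,9am,8am) (9am,8am,11am,10am,9am,8am) (9am,8am,11am,11am,9am,8am) (9am,8am,11am,11am,10am,8am) (9am,8am,11am,11am,10am,9am) (9am,9am,11am,11am,10am,8am) (10am,8am,11am,11am,9am,8am) (10am,9am,11am,11am,9am,8am) — 8.
DesignReview=11am: (9am,8am,10am,10am,9am,8am) (9am,8am,10am,11am,9am,8am) (9am,8am,11am,10am,9am,8am) (9am,10am,10am,11am,9am,8am) (9am,10am,11am,10am,9am,8am) (10am,8am,10am,11am,9am,8am) (10am,8am,11am,10am,9am,8am) (10am,9am,10am,11am,9am,8am) (10am,9am,11am,10am,9am,8am) — 9.
Summing: 5 + 8 + 9 = 22.

22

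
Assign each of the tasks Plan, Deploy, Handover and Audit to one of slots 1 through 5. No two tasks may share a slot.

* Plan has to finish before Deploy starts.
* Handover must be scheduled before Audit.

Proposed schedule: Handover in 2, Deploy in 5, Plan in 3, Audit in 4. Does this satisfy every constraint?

Yes

Plan has to finish before Deploy starts — holds.
No two tasks may share a slot — holds.
Handover must be scheduled before Audit — holds.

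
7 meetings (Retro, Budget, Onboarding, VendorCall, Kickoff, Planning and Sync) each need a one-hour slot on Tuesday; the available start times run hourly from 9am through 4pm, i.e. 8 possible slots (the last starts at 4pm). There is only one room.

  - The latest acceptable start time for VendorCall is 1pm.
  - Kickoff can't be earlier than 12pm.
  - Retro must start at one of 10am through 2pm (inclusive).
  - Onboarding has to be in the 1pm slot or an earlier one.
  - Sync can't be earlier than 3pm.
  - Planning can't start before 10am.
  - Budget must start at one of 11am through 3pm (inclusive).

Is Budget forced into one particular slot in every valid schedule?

Budget can be 11am (e.g. Budget=11am; Onboarding=9am; VendorCall=12pm; Sync=3pm; Planning=2pm; Retro=10am; Kickoff=1pm) or 12pm (e.g. Retro=10am; Budget=12pm; Planning=2pm; Sync=3pm; Onboarding=9am; Kickoff=1pm; VendorCall=11am).

No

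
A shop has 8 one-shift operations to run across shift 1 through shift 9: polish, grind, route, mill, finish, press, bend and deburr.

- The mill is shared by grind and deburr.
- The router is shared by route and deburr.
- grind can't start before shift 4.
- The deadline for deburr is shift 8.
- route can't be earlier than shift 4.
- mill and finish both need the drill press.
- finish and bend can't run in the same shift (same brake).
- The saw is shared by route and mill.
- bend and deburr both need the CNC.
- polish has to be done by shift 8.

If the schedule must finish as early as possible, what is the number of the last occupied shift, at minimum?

4

grind can't be placed before shift 4, so the schedule must run through at least shift 4.
4 works (last occupied shift: shift 4): for example route in shift 4; polish in shift 1; bend in shift 1; mill in shift 1; press in shift 1; finish in shift 2; grind in shift 4; deburr in shift 2.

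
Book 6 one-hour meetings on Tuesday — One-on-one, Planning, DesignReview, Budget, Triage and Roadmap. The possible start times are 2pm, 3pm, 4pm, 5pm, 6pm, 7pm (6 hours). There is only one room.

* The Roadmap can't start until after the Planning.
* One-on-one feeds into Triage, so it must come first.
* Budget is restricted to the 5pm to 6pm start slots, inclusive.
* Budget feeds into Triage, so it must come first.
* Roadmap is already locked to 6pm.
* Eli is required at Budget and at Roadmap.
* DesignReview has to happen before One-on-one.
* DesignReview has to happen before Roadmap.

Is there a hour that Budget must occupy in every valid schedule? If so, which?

Budget's window is 5pm–6pm.
Roadmap is fixed at 6pm, and Budget can't share a hour with Roadmap.
So Budget must be 5pm.

5pm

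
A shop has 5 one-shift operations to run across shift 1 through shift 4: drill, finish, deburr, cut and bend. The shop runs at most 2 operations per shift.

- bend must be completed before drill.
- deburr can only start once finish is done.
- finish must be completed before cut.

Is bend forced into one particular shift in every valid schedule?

bend can be shift 1 (e.g. cut -> shift 3, drill -> shift 2, finish -> shift 1, bend -> shift 1, deburr -> shift 2) or shift 2 (e.g. bend=shift 2; drill=shift 3; cut=shift 3; finish=shift 1; deburr=shift 2).

No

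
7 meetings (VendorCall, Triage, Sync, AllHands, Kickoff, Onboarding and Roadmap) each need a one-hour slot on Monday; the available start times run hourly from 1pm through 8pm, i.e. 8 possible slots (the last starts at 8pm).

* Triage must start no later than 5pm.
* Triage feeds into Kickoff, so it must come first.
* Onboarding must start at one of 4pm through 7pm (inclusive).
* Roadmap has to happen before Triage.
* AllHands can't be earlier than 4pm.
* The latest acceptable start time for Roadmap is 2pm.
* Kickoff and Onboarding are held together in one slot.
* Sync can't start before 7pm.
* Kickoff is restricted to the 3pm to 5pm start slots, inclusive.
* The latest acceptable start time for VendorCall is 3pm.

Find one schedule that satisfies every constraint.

Kickoff -> 4pm; Roadmap -> 1pm; VendorCall -> 1pm; Triage -> 2pm; Sync -> 7pm; Onboarding -> 4pm; AllHands -> 4pm

Checking: Roadmap(1pm) before Triage(2pm); Triage(2pm) before Kickoff(4pm); Kickoff = Onboarding = 4pm; VendorCall=1pm in [1pm,3pm]; AllHands=4pm in [4pm,8pm]; Onboarding=4pm in [4pm,7pm]; Triage=2pm in [1pm,5pm]; Kickoff=4pm in [3pm,5pm]; Sync=7pm in [7pm,8pm]; Roadmap=1pm in [1pm,2pm].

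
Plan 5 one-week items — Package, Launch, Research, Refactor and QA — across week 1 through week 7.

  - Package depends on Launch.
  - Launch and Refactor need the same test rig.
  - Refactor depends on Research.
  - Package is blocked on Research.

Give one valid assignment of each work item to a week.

QA=week 1; Research=week 1; Package=week 2; Launch=week 1; Refactor=week 2

Checking: Launch(week 1) before Package(week 2); Research(week 1) before Refactor(week 2); Research(week 1) before Package(week 2); Launch(week 1) != Refactor(week 2).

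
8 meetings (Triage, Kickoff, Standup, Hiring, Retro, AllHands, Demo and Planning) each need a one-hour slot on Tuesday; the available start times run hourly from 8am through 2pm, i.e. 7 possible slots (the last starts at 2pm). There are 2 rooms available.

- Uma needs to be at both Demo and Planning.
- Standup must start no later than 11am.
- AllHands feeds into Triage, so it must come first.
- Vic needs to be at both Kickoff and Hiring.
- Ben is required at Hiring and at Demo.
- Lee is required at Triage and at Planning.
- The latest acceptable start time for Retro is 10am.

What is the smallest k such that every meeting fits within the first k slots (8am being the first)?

4 slots

The precedence chain requires at least 2 distinct slots.
With at most 2 per slot and 8 meetings, at least 4 slots are needed.
4 works (last occupied slot: 11am): for example Demo -> 10am; Planning -> 11am; AllHands -> 8am; Hiring -> 11am; Kickoff -> 9am; Standup -> 10am; Triage -> 9am; Retro -> 8am.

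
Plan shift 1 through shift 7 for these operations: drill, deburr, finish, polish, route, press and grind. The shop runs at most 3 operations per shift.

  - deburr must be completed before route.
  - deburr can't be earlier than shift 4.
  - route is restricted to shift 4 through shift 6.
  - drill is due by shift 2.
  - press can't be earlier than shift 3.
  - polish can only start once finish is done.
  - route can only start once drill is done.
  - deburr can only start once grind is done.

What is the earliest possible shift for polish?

shift 2

Precedence pushes polish to at least shift 2.
polish at shift 2 is achievable: press -> shift 3; grind -> shift 1; polish -> shift 2; finish -> shift 1; drill -> shift 1; deburr -> shift 4; route -> shift 5.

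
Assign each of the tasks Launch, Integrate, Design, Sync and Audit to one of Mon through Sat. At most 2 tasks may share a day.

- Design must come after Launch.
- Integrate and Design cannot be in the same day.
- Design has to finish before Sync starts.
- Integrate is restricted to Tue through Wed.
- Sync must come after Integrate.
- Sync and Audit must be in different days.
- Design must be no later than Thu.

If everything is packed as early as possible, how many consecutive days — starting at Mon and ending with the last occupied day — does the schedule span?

The precedence chain requires at least 3 distinct days.
With at most 2 per day and 5 tasks, at least 3 days are needed.
Could 3 days be enough, i.e. nothing placed later than Wed? No: Integrate's window within 3 days is {Tue, Wed}; Design's window within 3 days is {Mon, Tue, Wed}; Sync must come after Design (at Mon or later) → {Tue, Wed}; Design must come before Sync (at Wed or earlier) → {Mon, Tue}; Sync must come after Integrate (at Tue or later) → {Wed}; Integrate must come before Sync (at Wed or earlier) → {Tue}; Design must come after Launch (at Mon or later) → {Tue}; Design can't share with Integrate (Tue) → nothing is left.
So 3 days is not enough.
4 works (last occupied day: Thu): for example Launch=Mon, Audit=Mon, Design=Wed, Sync=Thu, Integrate=Tue.

4 days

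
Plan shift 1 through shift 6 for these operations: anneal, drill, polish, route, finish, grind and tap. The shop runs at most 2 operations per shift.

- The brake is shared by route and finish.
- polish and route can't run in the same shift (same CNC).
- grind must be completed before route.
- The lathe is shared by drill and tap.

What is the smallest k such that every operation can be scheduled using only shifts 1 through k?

4 shifts

The precedence chain requires at least 2 distinct shifts.
With at most 2 per shift and 7 operations, at least 4 shifts are needed.
4 works (last occupied shift: shift 4): for example tap -> shift 4; route -> shift 2; drill -> shift 2; grind -> shift 1; polish -> shift 3; finish -> shift 3; anneal -> shift 1.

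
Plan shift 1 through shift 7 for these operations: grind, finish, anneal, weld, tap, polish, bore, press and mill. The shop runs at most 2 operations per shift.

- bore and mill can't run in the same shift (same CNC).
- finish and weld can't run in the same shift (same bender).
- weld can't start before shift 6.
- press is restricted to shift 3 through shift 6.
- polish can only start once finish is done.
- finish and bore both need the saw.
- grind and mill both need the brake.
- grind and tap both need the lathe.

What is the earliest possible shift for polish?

Precedence pushes polish to at least shift 2.
polish at shift 2 is achievable: polish in shift 2, grind in shift 1, bore in shift 4, mill in shift 5, press in shift 3, anneal in shift 2, finish in shift 1, tap in shift 3, weld in shift 6.

shift 2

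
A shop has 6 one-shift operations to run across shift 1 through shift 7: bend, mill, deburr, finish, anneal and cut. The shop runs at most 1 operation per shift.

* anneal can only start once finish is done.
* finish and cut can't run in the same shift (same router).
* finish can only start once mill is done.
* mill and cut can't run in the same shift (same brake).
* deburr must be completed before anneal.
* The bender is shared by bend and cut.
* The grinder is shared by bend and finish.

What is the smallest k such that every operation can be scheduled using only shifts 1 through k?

The precedence chain requires at least 3 distinct shifts.
With at most 1 per shift and 6 operations, at least 6 shifts are needed.
6 works (last occupied shift: shift 6): for example deburr=shift 3; finish=shift 2; cut=shift 6; anneal=shift 4; bend=shift 5; mill=shift 1.

6 shifts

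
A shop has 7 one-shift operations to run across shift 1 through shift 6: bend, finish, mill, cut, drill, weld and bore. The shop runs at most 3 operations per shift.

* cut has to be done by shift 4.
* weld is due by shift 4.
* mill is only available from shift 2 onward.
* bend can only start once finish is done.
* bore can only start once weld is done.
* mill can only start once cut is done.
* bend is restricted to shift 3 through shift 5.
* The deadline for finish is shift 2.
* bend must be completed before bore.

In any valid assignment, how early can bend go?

shift 3

Bend is available from shift 3; bend's own window allows nothing later than shift 5.
bend at shift 3 is achievable: bore -> shift 4, weld -> shift 1, mill -> shift 2, bend -> shift 3, finish -> shift 1, drill -> shift 2, cut -> shift 1.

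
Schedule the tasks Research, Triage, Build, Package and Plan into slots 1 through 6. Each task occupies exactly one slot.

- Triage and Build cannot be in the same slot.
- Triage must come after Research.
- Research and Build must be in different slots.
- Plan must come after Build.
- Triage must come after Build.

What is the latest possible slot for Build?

Downstream work caps Build at 5.
Build at 5 is achievable: Build in 5; Triage in 6; Plan in 6; Research in 1; Package in 1.

5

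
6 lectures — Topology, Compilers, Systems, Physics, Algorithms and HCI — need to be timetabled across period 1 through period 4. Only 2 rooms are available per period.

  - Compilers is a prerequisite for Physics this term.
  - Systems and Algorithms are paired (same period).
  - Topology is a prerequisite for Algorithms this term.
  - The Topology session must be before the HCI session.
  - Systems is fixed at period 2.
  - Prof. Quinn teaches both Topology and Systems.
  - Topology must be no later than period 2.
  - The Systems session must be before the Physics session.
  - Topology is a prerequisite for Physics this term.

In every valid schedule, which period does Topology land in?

period 1

Topology's window is period 1–period 2.
Systems is fixed at period 2, and Topology can't share a period with Systems.
So Topology must be period 1.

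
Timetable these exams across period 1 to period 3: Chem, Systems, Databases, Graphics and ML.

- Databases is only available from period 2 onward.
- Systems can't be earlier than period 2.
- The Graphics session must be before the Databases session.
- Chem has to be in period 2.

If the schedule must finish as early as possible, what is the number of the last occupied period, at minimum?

The precedence chain requires at least 2 distinct periods.
2 works (last occupied period: period 2): for example Chem in period 2; Graphics in period 1; Databases in period 2; ML in period 1; Systems in period 2.

period 2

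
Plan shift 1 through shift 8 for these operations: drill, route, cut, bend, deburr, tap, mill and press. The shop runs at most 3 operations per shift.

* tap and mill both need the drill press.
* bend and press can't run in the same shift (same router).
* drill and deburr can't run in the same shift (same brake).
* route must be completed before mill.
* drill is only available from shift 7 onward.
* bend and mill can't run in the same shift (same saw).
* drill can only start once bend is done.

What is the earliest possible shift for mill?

shift 2

Precedence pushes mill to at least shift 2.
mill at shift 2 is achievable: cut in shift 1, drill in shift 7, deburr in shift 2, press in shift 2, route in shift 1, mill in shift 2, bend in shift 1, tap in shift 3.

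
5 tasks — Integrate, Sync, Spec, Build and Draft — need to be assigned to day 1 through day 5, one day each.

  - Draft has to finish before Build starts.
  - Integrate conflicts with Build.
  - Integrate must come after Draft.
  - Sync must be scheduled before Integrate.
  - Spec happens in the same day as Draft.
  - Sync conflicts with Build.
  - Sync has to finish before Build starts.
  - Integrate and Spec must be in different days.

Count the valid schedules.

40

Splitting on Integrate: it can be day 2 (3), day 3 (9), day 4 (14), day 5 (14). Listing each branch's schedules as (Sync, Spec, Build, Draft) by day number:
Integrate=day 2: (1,1,3,1) (1,1,4,1) (1,1,5,1) — 3.
Integrate=day 3: (1,1,2,1) (1,1,4,1) (1,1,5,1) (1,2,4,2) (1,2,5,2) (2,1,4,1) (2,1,5,1) (2,2,4,2) (2,2,5,2) — 9.
Integrate=day 4: (1,1,2,1) (1,1,3,1) (1,1,5,1) (1,2,3,2) (1,2,5,2) (1,3,5,3) (2,1,3,1) (2,1,5,1) (2,2,3,2) (2,2,5,2) (2,3,5,3) (3,1,5,1) (3,2,5,2) (3,3,5,3) — 14.
Integrate=day 5: (1,1,2,1) (1,1,3,1) (1,1,4,1) (1,2,3,2) (1,2,4,2) (1,3,4,3) (2,1,3,1) (2,1,4,1) (2,2,3,2) (2,2,4,2) (2,3,4,3) (3,1,4,1) (3,2,4,2) (3,3,4,3) — 14.
Summing: 3 + 9 + 14 + 14 = 40.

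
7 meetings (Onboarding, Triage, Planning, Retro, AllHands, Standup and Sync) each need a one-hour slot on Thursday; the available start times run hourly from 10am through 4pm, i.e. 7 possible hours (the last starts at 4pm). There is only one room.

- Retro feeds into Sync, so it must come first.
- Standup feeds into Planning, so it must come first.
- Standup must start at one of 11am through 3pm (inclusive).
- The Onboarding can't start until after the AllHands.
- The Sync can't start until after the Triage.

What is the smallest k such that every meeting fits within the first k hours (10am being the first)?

7 hours

The precedence chain requires at least 2 distinct hours.
With at most 1 per hour and 7 meetings, at least 7 hours are needed.
Propagating the time windows through the other constraints, Planning can't land before 12pm — that is hour 3 counting from 10am — so the schedule must run through at least 3 hours.
7 works (last occupied hour: 4pm): for example Standup=11am; Onboarding=3pm; Retro=12pm; Planning=4pm; AllHands=2pm; Sync=1pm; Triage=10am.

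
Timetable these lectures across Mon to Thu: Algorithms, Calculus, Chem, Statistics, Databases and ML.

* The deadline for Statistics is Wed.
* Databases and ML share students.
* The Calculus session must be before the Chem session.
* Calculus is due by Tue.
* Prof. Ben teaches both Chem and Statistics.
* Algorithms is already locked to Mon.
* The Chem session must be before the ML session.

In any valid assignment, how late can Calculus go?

Calculus's own window allows nothing later than Tue.
Calculus at Tue is achievable: Databases=Mon, Algorithms=Mon, Calculus=Tue, ML=Thu, Statistics=Mon, Chem=Wed.

Tue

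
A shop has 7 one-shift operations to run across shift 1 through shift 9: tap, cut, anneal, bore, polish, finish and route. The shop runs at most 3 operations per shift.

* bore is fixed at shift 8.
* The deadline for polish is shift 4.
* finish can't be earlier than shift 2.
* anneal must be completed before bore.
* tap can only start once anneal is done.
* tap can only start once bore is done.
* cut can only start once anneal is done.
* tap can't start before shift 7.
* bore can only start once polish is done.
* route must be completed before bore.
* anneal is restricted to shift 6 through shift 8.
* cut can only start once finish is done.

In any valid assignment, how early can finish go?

Finish is available from shift 2; downstream work caps finish at shift 8.
finish at shift 2 is achievable: anneal -> shift 6, polish -> shift 1, cut -> shift 7, tap -> shift 9, route -> shift 1, finish -> shift 2, bore -> shift 8.

shift 2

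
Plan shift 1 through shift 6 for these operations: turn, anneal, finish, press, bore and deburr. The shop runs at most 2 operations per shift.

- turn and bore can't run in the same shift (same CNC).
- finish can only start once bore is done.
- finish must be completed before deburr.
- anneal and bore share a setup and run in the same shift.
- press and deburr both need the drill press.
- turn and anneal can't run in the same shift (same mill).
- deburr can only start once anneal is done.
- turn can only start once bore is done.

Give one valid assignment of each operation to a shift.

bore -> shift 1, press -> shift 4, anneal -> shift 1, turn -> shift 2, finish -> shift 2, deburr -> shift 3

Checking: bore(shift 1) before finish(shift 2); bore(shift 1) before turn(shift 2); anneal(shift 1) before deburr(shift 3); finish(shift 2) before deburr(shift 3); turn(shift 2) != bore(shift 1); press(shift 4) != deburr(shift 3); turn(shift 2) != anneal(shift 1); anneal = bore = shift 1; max 2 per shift (cap 2).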